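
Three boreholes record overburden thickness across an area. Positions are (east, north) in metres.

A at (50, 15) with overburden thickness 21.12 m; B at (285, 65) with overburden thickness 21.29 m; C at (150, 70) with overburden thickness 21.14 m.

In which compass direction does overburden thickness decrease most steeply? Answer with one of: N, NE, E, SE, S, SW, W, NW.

NW

Three-point gradient (reference A): Δ to B = (235, 50, +0.17), Δ to C = (100, 55, +0.02).
∂d/∂x = +0.001054, ∂d/∂y = -0.001552 (det = 7925).
Steepest decrease is along −∇f = (-0.001054 E, +0.001552 N) → northwest.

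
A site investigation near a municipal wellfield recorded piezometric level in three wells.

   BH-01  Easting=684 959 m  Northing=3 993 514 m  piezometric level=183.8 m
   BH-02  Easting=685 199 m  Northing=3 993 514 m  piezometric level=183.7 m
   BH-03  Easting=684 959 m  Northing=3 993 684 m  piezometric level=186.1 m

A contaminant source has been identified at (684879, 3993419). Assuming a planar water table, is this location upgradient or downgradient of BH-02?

downgradient

∂h/∂x = (183.7 − 183.8) / (685199 − 684959) = -0.0004167
∂h/∂y = (186.1 − 183.8) / (3993684 − 3993514) = +0.01353
Head at (684879, 3993419) = 183.8 + (-0.0004167)·(-80) + (+0.01353)·(-95) = 182.55 m.
That is lower than the 183.7 m at BH-02, so the point is downgradient.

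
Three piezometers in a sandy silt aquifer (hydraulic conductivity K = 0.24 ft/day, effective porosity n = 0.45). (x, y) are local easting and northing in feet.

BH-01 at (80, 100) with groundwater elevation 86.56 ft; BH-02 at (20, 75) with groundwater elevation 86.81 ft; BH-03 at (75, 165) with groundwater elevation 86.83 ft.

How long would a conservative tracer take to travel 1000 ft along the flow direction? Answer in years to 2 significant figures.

With h = a·x + b·y + c and BH-01 as origin, the differences give:
  (-60)·a + (-25)·b = +0.25
  (-5)·a + 65·b = +0.27
Eliminate b (×65 and ×(-25), subtract): -4025·a = 23.000 → a = ∂h/∂x = -0.005714
Back-substitute: b = ∂h/∂y = +0.003714.
|∇h| = √(-0.005714² + 0.003714²) = 0.006815
Seepage velocity v = K·i/n = 0.24 × 0.006815 / 0.45 = 0.003635 ft/day.
t = 1000 / 0.003635 = 2.751e+05 days = 753 years.

750 years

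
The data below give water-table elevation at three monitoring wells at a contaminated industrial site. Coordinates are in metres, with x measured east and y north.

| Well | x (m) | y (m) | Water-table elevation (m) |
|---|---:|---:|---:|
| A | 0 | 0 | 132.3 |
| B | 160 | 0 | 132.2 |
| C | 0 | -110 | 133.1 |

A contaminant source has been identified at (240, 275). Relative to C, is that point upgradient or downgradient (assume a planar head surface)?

∂h/∂x = (132.2 − 132.3) / (160 − 0) = -0.0006250
∂h/∂y = (133.1 − 132.3) / (-110 − 0) = -0.007273
Head at (240, 275) = 132.3 + (-0.0006250)·(240) + (-0.007273)·(275) = 130.15 m.
That is lower than the 133.1 m at C, so the point is downgradient.

downgradient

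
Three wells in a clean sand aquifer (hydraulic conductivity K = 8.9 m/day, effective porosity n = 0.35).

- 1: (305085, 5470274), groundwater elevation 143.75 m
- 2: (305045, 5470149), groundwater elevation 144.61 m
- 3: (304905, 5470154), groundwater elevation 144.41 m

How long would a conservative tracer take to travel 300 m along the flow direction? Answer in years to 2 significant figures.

4.4 years

With h = a·x + b·y + c and 1 as origin, the differences give:
  (-40)·a + (-125)·b = +0.86
  (-180)·a + (-120)·b = +0.66
Eliminate b (×(-120) and ×(-125), subtract): -17700·a = -20.700 → a = ∂h/∂x = +0.001169
Back-substitute: b = ∂h/∂y = -0.007254.
|∇h| = √(0.001169² + -0.007254²) = 0.007348
Seepage velocity v = K·i/n = 8.9 × 0.007348 / 0.35 = 0.1868 m/day.
t = 300 / 0.1868 = 1606 days = 4.4 years.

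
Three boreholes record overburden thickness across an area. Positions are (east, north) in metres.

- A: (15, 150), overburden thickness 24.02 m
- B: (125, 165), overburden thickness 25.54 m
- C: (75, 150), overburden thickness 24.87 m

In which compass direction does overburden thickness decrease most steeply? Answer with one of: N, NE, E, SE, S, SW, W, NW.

Taking A as reference: B−A = (110, 15, +1.52); C−A = (60, 0, +0.85).
Determinant of the coordinate differences = 110·0 − 60·15 = -900.
∂d/∂x = [(+1.52)·0 − (+0.85)·15] / -900 = +0.01417
∂d/∂y = [110·(+0.85) − 60·(+1.52)] / -900 = -0.002556
Steepest decrease is along −∇f = (-0.01417 E, +0.002556 N) → west.

W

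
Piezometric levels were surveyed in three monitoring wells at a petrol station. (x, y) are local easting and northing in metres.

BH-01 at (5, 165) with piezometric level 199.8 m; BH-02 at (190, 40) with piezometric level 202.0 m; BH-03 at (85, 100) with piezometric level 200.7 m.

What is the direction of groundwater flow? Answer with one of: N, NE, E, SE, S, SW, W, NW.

Differences from BH-01: to BH-02 (Δx, Δy, Δh) = (185, -125, +2.2); to BH-03 = (80, -65, +0.9).
Solve a·Δx + b·Δy = Δh: det = 185·(-65) − 80·(-125) = -2025.
∂h/∂x = [(+2.2)·(-65) − (+0.9)·(-125)] / -2025 = +0.01506
∂h/∂y = [185·(+0.9) − 80·(+2.2)] / -2025 = +0.004691
Flow = −∇h = (-0.01506 east, -0.004691 north), which points west.

W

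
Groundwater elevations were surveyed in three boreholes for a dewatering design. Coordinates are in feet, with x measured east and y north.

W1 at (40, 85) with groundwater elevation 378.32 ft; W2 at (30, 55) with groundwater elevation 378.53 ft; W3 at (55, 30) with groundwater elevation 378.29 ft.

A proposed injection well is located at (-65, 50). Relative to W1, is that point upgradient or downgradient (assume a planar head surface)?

Taking W1 as reference: W2−W1 = (-10, -30, +0.21); W3−W1 = (15, -55, -0.03).
Solve a·Δx + b·Δy = Δh: det = (-10)·(-55) − 15·(-30) = 1000.
∂h/∂x = [(+0.21)·(-55) − (-0.03)·(-30)] / 1000 = -0.01245
∂h/∂y = [(-10)·(-0.03) − 15·(+0.21)] / 1000 = -0.002850
Head at (-65, 50) = 378.32 + (-0.01245)·(-105) + (-0.002850)·(-35) = 379.73 ft.
That is higher than the 378.32 ft at W1, so the point is upgradient.

upgradient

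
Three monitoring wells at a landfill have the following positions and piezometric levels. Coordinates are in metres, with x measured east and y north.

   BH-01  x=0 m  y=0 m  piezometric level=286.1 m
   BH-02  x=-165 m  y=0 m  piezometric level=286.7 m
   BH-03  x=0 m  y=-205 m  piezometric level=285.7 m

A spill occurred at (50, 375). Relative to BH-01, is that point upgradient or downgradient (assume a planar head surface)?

upgradient

∂h/∂x = (286.7 − 286.1) / (-165 − 0) = -0.003636
∂h/∂y = (285.7 − 286.1) / (-205 − 0) = +0.001951
Head at (50, 375) = 286.1 + (-0.003636)·(50) + (+0.001951)·(375) = 286.65 m.
That is higher than the 286.1 m at BH-01, so the point is upgradient.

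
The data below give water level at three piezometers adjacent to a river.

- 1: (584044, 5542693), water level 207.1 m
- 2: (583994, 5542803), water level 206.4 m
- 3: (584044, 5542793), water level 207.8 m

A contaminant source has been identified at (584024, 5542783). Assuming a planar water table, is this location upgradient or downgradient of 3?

downgradient

Differences from 1: to 2 (Δx, Δy, Δh) = (-50, 110, -0.7); to 3 = (0, 100, +0.7).
Solve a·Δx + b·Δy = Δh: det = (-50)·100 − 0·110 = -5000.
∂h/∂x = [(-0.7)·100 − (+0.7)·110] / -5000 = +0.02940
∂h/∂y = [(-50)·(+0.7) − 0·(-0.7)] / -5000 = +0.007000
Head at (584024, 5542783) = 207.1 + (+0.02940)·(-20) + (+0.007000)·(90) = 207.14 m.
That is lower than the 207.8 m at 3, so the point is downgradient.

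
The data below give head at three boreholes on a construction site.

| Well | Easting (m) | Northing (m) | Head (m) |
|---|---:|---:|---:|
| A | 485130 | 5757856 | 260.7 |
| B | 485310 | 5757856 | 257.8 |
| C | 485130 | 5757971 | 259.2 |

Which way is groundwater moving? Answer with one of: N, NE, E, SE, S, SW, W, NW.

∂h/∂x = (257.8 − 260.7) / (485310 − 485130) = -0.01611
∂h/∂y = (259.2 − 260.7) / (5757971 − 5757856) = -0.01304
Flow = −∇h = (+0.01611 east, +0.01304 north), which points northeast.

NE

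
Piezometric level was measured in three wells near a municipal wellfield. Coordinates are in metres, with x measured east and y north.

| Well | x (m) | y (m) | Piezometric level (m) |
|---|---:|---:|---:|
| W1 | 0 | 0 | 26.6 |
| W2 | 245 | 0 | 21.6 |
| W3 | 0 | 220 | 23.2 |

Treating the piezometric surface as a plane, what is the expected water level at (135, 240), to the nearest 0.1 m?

∂h/∂x = (21.6 − 26.6) / (245 − 0) = -0.02041
∂h/∂y = (23.2 − 26.6) / (220 − 0) = -0.01545
h(135, 240) = 26.6 + (-0.02041)·(135) + (-0.01545)·(240) = 26.6 -2.755 -3.709 = 20.136 m.

20.1 m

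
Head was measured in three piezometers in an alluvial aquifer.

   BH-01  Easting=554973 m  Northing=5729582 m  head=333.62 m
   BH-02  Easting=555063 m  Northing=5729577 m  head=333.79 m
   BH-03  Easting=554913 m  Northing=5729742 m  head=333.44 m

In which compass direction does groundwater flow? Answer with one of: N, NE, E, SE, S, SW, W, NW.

With h = a·x + b·y + c and BH-01 as origin, the differences give:
  90·a + (-5)·b = +0.17
  (-60)·a + 160·b = -0.18
Eliminate b (×160 and ×(-5), subtract): 14100·a = 26.300 → a = ∂h/∂x = +0.001865
Back-substitute: b = ∂h/∂y = -0.0004255.
Flow = −∇h = (-0.001865 east, +0.0004255 north), which points west.

W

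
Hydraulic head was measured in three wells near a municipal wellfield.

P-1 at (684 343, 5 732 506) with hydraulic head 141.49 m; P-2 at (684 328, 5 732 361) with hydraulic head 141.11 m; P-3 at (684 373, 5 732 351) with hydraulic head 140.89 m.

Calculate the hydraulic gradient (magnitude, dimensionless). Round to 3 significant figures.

Taking P-1 as reference: P-2−P-1 = (-15, -145, -0.38); P-3−P-1 = (30, -155, -0.60).
Determinant of the coordinate differences = (-15)·(-155) − 30·(-145) = 6675.
∂h/∂x = [(-0.38)·(-155) − (-0.60)·(-145)] / 6675 = -0.004210
∂h/∂y = [(-15)·(-0.60) − 30·(-0.38)] / 6675 = +0.003056
|∇h| = √(-0.004210² + 0.003056²) = 0.005202

0.00520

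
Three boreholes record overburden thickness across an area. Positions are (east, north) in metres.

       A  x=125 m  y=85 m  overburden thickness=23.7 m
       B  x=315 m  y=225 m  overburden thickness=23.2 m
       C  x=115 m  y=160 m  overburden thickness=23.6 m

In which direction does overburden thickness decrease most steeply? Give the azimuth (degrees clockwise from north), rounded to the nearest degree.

044°

Taking A as reference: B−A = (190, 140, -0.5); C−A = (-10, 75, -0.1).
Solve a·Δx + b·Δy = Δd: det = 190·75 − (-10)·140 = 15650.
∂d/∂x = [(-0.5)·75 − (-0.1)·140] / 15650 = -0.001502
∂d/∂y = [190·(-0.1) − (-10)·(-0.5)] / 15650 = -0.001534
Steepest decrease is along −∇f: components (+0.001502 E, +0.001534 N).
Azimuth = atan2(+0.001502, +0.001534) = 44.4° ≈ 044°.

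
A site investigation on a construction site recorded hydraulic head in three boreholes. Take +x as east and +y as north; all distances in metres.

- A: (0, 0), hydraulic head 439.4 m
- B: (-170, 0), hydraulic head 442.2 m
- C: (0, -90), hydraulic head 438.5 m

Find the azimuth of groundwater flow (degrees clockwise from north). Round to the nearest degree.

121°

∂h/∂x = (442.2 − 439.4) / (-170 − 0) = -0.01647
∂h/∂y = (438.5 − 439.4) / (-90 − 0) = +0.010000
Flow direction (−∇h) has components (+0.01647 E, -0.010000 N).
Azimuth = atan2(E, N) = atan2(+0.01647, -0.010000) = 121.3° ≈ 121°.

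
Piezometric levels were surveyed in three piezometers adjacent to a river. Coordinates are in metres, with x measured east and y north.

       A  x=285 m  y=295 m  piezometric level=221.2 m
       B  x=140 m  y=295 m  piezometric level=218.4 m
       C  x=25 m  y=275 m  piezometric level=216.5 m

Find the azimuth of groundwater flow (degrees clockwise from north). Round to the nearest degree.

With h = a·x + b·y + c and A as origin, the differences give:
  (-145)·a + 0·b = -2.8
  (-260)·a + (-20)·b = -4.7
Eliminate b (×(-20) and ×0, subtract): 2900·a = 56.00 → a = ∂h/∂x = +0.01931
Back-substitute: b = ∂h/∂y = -0.01603.
Flow direction (−∇h) has components (-0.01931 E, +0.01603 N).
Azimuth = atan2(E, N) = atan2(-0.01931, +0.01603) = 309.7° ≈ 310°.

310°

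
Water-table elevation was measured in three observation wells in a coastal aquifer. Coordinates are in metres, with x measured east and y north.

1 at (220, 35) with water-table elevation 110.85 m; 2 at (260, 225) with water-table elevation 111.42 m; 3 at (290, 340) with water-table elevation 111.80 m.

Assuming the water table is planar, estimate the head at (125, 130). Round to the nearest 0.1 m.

Three-point gradient (reference 1): Δ to 2 = (40, 190, +0.57), Δ to 3 = (70, 305, +0.95).
∂h/∂x = +0.006045, ∂h/∂y = +0.001727 (det = -1100).
h(125, 130) = 110.85 + (+0.006045)·(-95) + (+0.001727)·(95) = 110.85 -0.574 +0.164 = 110.440 m.

110.4 m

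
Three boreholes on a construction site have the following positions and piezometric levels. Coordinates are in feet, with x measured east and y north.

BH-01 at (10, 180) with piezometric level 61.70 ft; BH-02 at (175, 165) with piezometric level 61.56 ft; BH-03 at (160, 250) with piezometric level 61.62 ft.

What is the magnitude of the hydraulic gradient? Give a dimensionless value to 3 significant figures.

0.000977

Taking BH-01 as reference: BH-02−BH-01 = (165, -15, -0.14); BH-03−BH-01 = (150, 70, -0.08).
Determinant of the coordinate differences = 165·70 − 150·(-15) = 13800.
∂h/∂x = [(-0.14)·70 − (-0.08)·(-15)] / 13800 = -0.0007971
∂h/∂y = [165·(-0.08) − 150·(-0.14)] / 13800 = +0.0005652
|∇h| = √(-0.0007971² + 0.0005652²) = 0.0009771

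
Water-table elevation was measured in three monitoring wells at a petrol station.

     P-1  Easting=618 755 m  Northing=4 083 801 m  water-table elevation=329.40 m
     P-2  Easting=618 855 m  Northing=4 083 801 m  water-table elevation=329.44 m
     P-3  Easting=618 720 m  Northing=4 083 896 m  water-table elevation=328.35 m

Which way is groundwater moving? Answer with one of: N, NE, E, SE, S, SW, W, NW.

N

Three-point gradient (reference P-1): Δ to P-2 = (100, 0, +0.04), Δ to P-3 = (-35, 95, -1.05).
∂h/∂x = +0.0004000, ∂h/∂y = -0.01091 (det = 9500).
Flow = −∇h = (-0.0004000 east, +0.01091 north), which points north.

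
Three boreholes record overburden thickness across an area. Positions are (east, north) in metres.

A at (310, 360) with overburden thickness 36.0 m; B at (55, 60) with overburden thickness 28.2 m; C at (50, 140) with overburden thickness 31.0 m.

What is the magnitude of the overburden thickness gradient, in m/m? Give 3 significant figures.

0.0358 m/m

Differences from A: to B (Δx, Δy, Δh) = (-255, -300, -7.8); to C = (-260, -220, -5.0).
Determinant of the coordinate differences = (-255)·(-220) − (-260)·(-300) = -21900.
∂d/∂x = [(-7.8)·(-220) − (-5.0)·(-300)] / -21900 = -0.009863
∂d/∂y = [(-255)·(-5.0) − (-260)·(-7.8)] / -21900 = +0.03438
|∇f| = √(-0.009863² + 0.03438²) = 0.03577 m/m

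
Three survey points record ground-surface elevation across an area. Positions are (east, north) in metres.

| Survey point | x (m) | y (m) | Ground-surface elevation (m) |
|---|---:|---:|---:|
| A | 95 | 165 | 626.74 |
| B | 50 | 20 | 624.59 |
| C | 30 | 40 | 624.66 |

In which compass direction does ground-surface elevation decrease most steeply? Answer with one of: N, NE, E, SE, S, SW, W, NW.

SW

Taking A as reference: B−A = (-45, -145, -2.15); C−A = (-65, -125, -2.08).
Determinant of the coordinate differences = (-45)·(-125) − (-65)·(-145) = -3800.
∂z/∂x = [(-2.15)·(-125) − (-2.08)·(-145)] / -3800 = +0.008645
∂z/∂y = [(-45)·(-2.08) − (-65)·(-2.15)] / -3800 = +0.01214
Steepest decrease is along −∇f = (-0.008645 E, -0.01214 N) → southwest.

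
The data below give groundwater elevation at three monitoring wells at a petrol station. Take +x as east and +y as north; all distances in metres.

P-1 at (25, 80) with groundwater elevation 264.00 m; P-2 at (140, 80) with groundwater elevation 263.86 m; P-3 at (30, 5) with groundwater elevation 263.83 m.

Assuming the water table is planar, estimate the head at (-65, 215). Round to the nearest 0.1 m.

264.4 m

Three-point gradient (reference P-1): Δ to P-2 = (115, 0, -0.14), Δ to P-3 = (5, -75, -0.17).
∂h/∂x = -0.001217, ∂h/∂y = +0.002186 (det = -8625).
h(-65, 215) = 264.00 + (-0.001217)·(-90) + (+0.002186)·(135) = 264.00 +0.110 +0.295 = 264.405 m.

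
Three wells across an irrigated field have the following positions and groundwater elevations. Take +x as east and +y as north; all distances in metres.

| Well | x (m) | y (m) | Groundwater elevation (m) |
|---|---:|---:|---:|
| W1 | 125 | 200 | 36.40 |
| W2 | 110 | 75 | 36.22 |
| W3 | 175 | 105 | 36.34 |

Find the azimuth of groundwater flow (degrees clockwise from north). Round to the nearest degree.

Differences from W1: to W2 (Δx, Δy, Δh) = (-15, -125, -0.18); to W3 = (50, -95, -0.06).
Solve a·Δx + b·Δy = Δh: det = (-15)·(-95) − 50·(-125) = 7675.
∂h/∂x = [(-0.18)·(-95) − (-0.06)·(-125)] / 7675 = +0.001251
∂h/∂y = [(-15)·(-0.06) − 50·(-0.18)] / 7675 = +0.001290
Flow direction (−∇h) has components (-0.001251 E, -0.001290 N).
Azimuth = atan2(E, N) = atan2(-0.001251, -0.001290) = 224.1° ≈ 224°.

224°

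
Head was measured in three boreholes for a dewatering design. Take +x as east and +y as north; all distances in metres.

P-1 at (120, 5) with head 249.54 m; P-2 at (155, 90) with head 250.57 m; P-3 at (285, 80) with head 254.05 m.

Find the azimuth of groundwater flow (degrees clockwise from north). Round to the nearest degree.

Differences from P-1: to P-2 (Δx, Δy, Δh) = (35, 85, +1.03); to P-3 = (165, 75, +4.51).
Solve a·Δx + b·Δy = Δh: det = 35·75 − 165·85 = -11400.
∂h/∂x = [(+1.03)·75 − (+4.51)·85] / -11400 = +0.02685
∂h/∂y = [35·(+4.51) − 165·(+1.03)] / -11400 = +0.001061
Flow direction (−∇h) has components (-0.02685 E, -0.001061 N).
Azimuth = atan2(E, N) = atan2(-0.02685, -0.001061) = 267.7° ≈ 268°.

268°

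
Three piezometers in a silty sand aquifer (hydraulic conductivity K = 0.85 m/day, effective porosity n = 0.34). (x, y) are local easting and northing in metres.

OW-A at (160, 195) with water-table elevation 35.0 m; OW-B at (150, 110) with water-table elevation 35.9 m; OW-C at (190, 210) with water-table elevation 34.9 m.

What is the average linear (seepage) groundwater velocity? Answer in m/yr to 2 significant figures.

Taking OW-A as reference: OW-B−OW-A = (-10, -85, +0.9); OW-C−OW-A = (30, 15, -0.1).
Solve a·Δx + b·Δy = Δh: det = (-10)·15 − 30·(-85) = 2400.
∂h/∂x = [(+0.9)·15 − (-0.1)·(-85)] / 2400 = +0.002083
∂h/∂y = [(-10)·(-0.1) − 30·(+0.9)] / 2400 = -0.01083
|∇h| = √(0.002083² + -0.01083²) = 0.01103
Seepage velocity v = K·i/n = 0.85 × 0.01103 / 0.34 = 0.02757 m/day = 10.07 m/yr.

10 m/yr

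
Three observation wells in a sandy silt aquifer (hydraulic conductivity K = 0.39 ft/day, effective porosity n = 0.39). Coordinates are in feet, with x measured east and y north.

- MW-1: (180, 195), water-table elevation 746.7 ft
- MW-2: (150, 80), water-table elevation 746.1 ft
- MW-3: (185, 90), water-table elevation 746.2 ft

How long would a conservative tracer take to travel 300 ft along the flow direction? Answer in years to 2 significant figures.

With h = a·x + b·y + c and MW-1 as origin, the differences give:
  (-30)·a + (-115)·b = -0.6
  5·a + (-105)·b = -0.5
Eliminate b (×(-105) and ×(-115), subtract): 3725·a = 5.50 → a = ∂h/∂x = +0.001477
Back-substitute: b = ∂h/∂y = +0.004832.
|∇h| = √(0.001477² + 0.004832²) = 0.005053
Seepage velocity v = K·i/n = 0.39 × 0.005053 / 0.39 = 0.005053 ft/day.
t = 300 / 0.005053 = 5.937e+04 days = 163 years.

160 years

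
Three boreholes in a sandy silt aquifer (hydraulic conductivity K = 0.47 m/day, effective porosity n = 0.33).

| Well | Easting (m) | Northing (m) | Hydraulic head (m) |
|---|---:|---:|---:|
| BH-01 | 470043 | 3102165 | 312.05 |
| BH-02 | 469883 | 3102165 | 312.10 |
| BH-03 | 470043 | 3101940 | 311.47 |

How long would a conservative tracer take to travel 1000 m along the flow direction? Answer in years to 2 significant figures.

∂h/∂x = (312.10 − 312.05) / (469883 − 470043) = -0.0003125
∂h/∂y = (311.47 − 312.05) / (3101940 − 3102165) = +0.002578
|∇h| = √(-0.0003125² + 0.002578²) = 0.002597
Seepage velocity v = K·i/n = 0.47 × 0.002597 / 0.33 = 0.003699 m/day.
t = 1000 / 0.003699 = 2.703e+05 days = 740 years.

740 years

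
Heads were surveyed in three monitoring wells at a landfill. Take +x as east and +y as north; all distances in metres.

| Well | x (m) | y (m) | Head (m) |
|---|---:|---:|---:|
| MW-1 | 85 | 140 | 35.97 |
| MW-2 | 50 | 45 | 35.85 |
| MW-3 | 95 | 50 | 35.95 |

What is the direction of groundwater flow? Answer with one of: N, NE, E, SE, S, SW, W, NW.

Differences from MW-1: to MW-2 (Δx, Δy, Δh) = (-35, -95, -0.12); to MW-3 = (10, -90, -0.02).
Determinant of the coordinate differences = (-35)·(-90) − 10·(-95) = 4100.
∂h/∂x = [(-0.12)·(-90) − (-0.02)·(-95)] / 4100 = +0.002171
∂h/∂y = [(-35)·(-0.02) − 10·(-0.12)] / 4100 = +0.0004634
Flow = −∇h = (-0.002171 east, -0.0004634 north), which points west.

W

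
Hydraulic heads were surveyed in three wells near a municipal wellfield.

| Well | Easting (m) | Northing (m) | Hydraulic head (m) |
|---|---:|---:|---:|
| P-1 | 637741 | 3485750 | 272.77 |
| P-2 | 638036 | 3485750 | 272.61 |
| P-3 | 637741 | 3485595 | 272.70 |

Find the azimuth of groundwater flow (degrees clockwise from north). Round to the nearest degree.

130°

∂h/∂x = (272.61 − 272.77) / (638036 − 637741) = -0.0005424
∂h/∂y = (272.70 − 272.77) / (3485595 − 3485750) = +0.0004516
Flow direction (−∇h) has components (+0.0005424 E, -0.0004516 N).
Azimuth = atan2(E, N) = atan2(+0.0005424, -0.0004516) = 129.8° ≈ 130°.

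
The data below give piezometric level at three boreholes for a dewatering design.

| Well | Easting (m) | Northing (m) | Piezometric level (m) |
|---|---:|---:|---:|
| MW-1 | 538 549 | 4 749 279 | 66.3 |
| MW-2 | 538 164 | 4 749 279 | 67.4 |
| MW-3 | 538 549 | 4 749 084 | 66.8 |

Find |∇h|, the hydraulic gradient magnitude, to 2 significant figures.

0.0038

∂h/∂x = (67.4 − 66.3) / (538164 − 538549) = -0.002857
∂h/∂y = (66.8 − 66.3) / (4749084 − 4749279) = -0.002564
|∇h| = √(-0.002857² + -0.002564²) = 0.003839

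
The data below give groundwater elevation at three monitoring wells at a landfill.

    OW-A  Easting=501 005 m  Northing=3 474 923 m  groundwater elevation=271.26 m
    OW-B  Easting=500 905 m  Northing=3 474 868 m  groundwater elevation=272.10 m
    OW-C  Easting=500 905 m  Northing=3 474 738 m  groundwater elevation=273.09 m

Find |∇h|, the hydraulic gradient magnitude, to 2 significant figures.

Three-point gradient (reference OW-A): Δ to OW-B = (-100, -55, +0.84), Δ to OW-C = (-100, -185, +1.83).
∂h/∂x = -0.004212, ∂h/∂y = -0.007615 (det = 13000).
|∇h| = √(-0.004212² + -0.007615²) = 0.008702

0.0087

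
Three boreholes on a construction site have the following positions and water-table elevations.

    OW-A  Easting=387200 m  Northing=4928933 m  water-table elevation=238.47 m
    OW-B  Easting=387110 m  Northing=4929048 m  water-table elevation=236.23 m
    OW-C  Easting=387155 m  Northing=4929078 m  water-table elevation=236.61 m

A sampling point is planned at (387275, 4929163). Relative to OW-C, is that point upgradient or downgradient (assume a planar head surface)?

Taking OW-A as reference: OW-B−OW-A = (-90, 115, -2.24); OW-C−OW-A = (-45, 145, -1.86).
Solve a·Δx + b·Δy = Δh: det = (-90)·145 − (-45)·115 = -7875.
∂h/∂x = [(-2.24)·145 − (-1.86)·115] / -7875 = +0.01408
∂h/∂y = [(-90)·(-1.86) − (-45)·(-2.24)] / -7875 = -0.008457
Head at (387275, 4929163) = 238.47 + (+0.01408)·(75) + (-0.008457)·(230) = 237.58 m.
That is higher than the 236.61 m at OW-C, so the point is upgradient.

upgradient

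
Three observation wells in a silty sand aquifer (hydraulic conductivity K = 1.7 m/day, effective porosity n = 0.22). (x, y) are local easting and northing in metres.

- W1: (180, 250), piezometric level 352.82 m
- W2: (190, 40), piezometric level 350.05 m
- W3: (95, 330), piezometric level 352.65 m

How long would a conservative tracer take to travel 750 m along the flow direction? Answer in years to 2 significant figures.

13 years

Differences from W1: to W2 (Δx, Δy, Δh) = (10, -210, -2.77); to W3 = (-85, 80, -0.17).
Determinant of the coordinate differences = 10·80 − (-85)·(-210) = -17050.
∂h/∂x = [(-2.77)·80 − (-0.17)·(-210)] / -17050 = +0.01509
∂h/∂y = [10·(-0.17) − (-85)·(-2.77)] / -17050 = +0.01391
|∇h| = √(0.01509² + 0.01391²) = 0.02052
Seepage velocity v = K·i/n = 1.7 × 0.02052 / 0.22 = 0.1586 m/day.
t = 750 / 0.1586 = 4729 days = 12.9 years.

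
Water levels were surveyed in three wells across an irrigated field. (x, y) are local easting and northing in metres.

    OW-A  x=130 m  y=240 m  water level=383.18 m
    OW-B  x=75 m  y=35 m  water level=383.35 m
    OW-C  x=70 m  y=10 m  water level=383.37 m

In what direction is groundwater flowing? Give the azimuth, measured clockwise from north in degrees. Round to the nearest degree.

Differences from OW-A: to OW-B (Δx, Δy, Δh) = (-55, -205, +0.17); to OW-C = (-60, -230, +0.19).
Determinant of the coordinate differences = (-55)·(-230) − (-60)·(-205) = 350.
∂h/∂x = [(+0.17)·(-230) − (+0.19)·(-205)] / 350 = -0.0004286
∂h/∂y = [(-55)·(+0.19) − (-60)·(+0.17)] / 350 = -0.0007143
Flow direction (−∇h) has components (+0.0004286 E, +0.0007143 N).
Azimuth = atan2(E, N) = atan2(+0.0004286, +0.0007143) = 31.0° ≈ 031°.

031°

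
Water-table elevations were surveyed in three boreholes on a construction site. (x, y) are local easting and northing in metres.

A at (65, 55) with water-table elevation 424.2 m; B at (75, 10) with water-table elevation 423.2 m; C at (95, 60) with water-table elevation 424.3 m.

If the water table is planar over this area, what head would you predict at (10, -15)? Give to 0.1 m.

422.7 m

Taking A as reference: B−A = (10, -45, -1.0); C−A = (30, 5, +0.1).
Determinant of the coordinate differences = 10·5 − 30·(-45) = 1400.
∂h/∂x = [(-1.0)·5 − (+0.1)·(-45)] / 1400 = -0.0003571
∂h/∂y = [10·(+0.1) − 30·(-1.0)] / 1400 = +0.02214
h(10, -15) = 424.2 + (-0.0003571)·(-55) + (+0.02214)·(-70) = 424.2 +0.020 -1.550 = 422.670 m.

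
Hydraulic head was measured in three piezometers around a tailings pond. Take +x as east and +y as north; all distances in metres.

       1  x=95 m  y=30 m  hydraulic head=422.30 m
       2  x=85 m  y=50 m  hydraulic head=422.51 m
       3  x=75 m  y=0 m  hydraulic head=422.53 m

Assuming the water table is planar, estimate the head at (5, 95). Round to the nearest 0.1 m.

Three-point gradient (reference 1): Δ to 2 = (-10, 20, +0.21), Δ to 3 = (-20, -30, +0.23).
∂h/∂x = -0.01557, ∂h/∂y = +0.002714 (det = 700).
h(5, 95) = 422.30 + (-0.01557)·(-90) + (+0.002714)·(65) = 422.30 +1.401 +0.176 = 423.878 m.

423.9 m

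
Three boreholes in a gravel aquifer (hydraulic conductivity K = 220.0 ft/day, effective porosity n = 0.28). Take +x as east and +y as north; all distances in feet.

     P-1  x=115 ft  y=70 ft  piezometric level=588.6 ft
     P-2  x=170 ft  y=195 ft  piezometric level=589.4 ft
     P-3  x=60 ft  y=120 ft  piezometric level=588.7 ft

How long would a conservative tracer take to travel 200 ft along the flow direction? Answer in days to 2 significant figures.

With h = a·x + b·y + c and P-1 as origin, the differences give:
  55·a + 125·b = +0.8
  (-55)·a + 50·b = +0.1
Eliminate b (×50 and ×125, subtract): 9625·a = 27.50 → a = ∂h/∂x = +0.002857
Back-substitute: b = ∂h/∂y = +0.005143.
|∇h| = √(0.002857² + 0.005143²) = 0.005883
Seepage velocity v = K·i/n = 220.0 × 0.005883 / 0.28 = 4.622 ft/day.
t = 200 / 4.622 = 43.27 days.

43 days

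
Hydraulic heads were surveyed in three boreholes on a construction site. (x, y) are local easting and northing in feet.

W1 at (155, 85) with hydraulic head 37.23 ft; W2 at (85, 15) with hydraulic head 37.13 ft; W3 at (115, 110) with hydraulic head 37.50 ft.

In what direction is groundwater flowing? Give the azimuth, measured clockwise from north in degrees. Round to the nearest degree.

Three-point gradient (reference W1): Δ to W2 = (-70, -70, -0.10), Δ to W3 = (-40, 25, +0.27).
∂h/∂x = -0.003604, ∂h/∂y = +0.005033 (det = -4550).
Flow direction (−∇h) has components (+0.003604 E, -0.005033 N).
Azimuth = atan2(E, N) = atan2(+0.003604, -0.005033) = 144.4° ≈ 144°.

144°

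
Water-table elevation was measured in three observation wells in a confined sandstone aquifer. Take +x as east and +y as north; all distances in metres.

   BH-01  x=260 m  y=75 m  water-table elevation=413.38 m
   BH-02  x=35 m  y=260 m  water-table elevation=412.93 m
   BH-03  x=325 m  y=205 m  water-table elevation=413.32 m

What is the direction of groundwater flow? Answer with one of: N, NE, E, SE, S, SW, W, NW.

Differences from BH-01: to BH-02 (Δx, Δy, Δh) = (-225, 185, -0.45); to BH-03 = (65, 130, -0.06).
Solve a·Δx + b·Δy = Δh: det = (-225)·130 − 65·185 = -41275.
∂h/∂x = [(-0.45)·130 − (-0.06)·185] / -41275 = +0.001148
∂h/∂y = [(-225)·(-0.06) − 65·(-0.45)] / -41275 = -0.001036
Flow = −∇h = (-0.001148 east, +0.001036 north), which points northwest.

NW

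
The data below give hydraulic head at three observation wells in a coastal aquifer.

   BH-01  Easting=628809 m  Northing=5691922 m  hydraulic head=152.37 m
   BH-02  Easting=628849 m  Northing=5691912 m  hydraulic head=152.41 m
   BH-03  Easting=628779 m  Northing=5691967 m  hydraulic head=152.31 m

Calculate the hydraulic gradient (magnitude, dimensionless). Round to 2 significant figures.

Three-point gradient (reference BH-01): Δ to BH-02 = (40, -10, +0.04), Δ to BH-03 = (-30, 45, -0.06).
∂h/∂x = +0.0008000, ∂h/∂y = -0.0008000 (det = 1500).
|∇h| = √(0.0008000² + -0.0008000²) = 0.001131

0.0011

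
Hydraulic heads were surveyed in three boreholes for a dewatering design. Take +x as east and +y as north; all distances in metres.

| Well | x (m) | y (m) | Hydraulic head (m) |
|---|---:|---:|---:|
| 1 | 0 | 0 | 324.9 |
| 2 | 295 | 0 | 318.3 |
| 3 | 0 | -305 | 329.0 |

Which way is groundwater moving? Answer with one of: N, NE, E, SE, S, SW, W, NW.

∂h/∂x = (318.3 − 324.9) / (295 − 0) = -0.02237
∂h/∂y = (329.0 − 324.9) / (-305 − 0) = -0.01344
Flow = −∇h = (+0.02237 east, +0.01344 north), which points northeast.

NE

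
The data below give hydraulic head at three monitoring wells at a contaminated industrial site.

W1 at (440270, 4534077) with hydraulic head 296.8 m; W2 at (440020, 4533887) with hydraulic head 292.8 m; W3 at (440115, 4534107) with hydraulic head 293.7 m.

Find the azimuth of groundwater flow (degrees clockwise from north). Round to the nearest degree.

282°

With h = a·x + b·y + c and W1 as origin, the differences give:
  (-250)·a + (-190)·b = -4.0
  (-155)·a + 30·b = -3.1
Eliminate b (×30 and ×(-190), subtract): -36950·a = -709.00 → a = ∂h/∂x = +0.01919
Back-substitute: b = ∂h/∂y = -0.004195.
Flow direction (−∇h) has components (-0.01919 E, +0.004195 N).
Azimuth = atan2(E, N) = atan2(-0.01919, +0.004195) = 282.3° ≈ 282°.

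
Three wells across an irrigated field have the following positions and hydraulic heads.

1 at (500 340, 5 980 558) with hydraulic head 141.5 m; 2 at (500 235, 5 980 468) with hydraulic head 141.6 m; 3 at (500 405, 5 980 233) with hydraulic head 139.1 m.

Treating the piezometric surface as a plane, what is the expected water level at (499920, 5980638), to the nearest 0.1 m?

Taking 1 as reference: 2−1 = (-105, -90, +0.1); 3−1 = (65, -325, -2.4).
Solve a·Δx + b·Δy = Δh: det = (-105)·(-325) − 65·(-90) = 39975.
∂h/∂x = [(+0.1)·(-325) − (-2.4)·(-90)] / 39975 = -0.006216
∂h/∂y = [(-105)·(-2.4) − 65·(+0.1)] / 39975 = +0.006141
h(499920, 5980638) = 141.5 + (-0.006216)·(-420) + (+0.006141)·(80) = 141.5 +2.611 +0.491 = 144.602 m.

144.6 m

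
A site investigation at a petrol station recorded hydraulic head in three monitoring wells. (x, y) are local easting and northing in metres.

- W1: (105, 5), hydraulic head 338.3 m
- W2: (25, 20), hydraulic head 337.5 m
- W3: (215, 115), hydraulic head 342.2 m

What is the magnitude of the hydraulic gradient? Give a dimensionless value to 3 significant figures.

0.0256

Three-point gradient (reference W1): Δ to W2 = (-80, 15, -0.8), Δ to W3 = (110, 110, +3.9).
∂h/∂x = +0.01402, ∂h/∂y = +0.02144 (det = -10450).
|∇h| = √(0.01402² + 0.02144²) = 0.02562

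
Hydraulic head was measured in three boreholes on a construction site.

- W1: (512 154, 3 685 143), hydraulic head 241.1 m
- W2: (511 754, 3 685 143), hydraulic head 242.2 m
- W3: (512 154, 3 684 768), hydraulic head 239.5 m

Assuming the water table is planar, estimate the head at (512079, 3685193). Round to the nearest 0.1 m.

∂h/∂x = (242.2 − 241.1) / (511754 − 512154) = -0.002750
∂h/∂y = (239.5 − 241.1) / (3684768 − 3685143) = +0.004267
h(512079, 3685193) = 241.1 + (-0.002750)·(-75) + (+0.004267)·(50) = 241.1 +0.206 +0.213 = 241.520 m.

241.5 m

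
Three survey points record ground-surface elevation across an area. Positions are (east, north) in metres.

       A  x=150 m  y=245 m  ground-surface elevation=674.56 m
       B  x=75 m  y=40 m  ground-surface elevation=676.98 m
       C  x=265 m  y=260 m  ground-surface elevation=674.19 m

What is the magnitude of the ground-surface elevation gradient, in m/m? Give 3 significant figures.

0.0113 m/m

With z = a·x + b·y + c and A as origin, the differences give:
  (-75)·a + (-205)·b = +2.42
  115·a + 15·b = -0.37
Eliminate b (×15 and ×(-205), subtract): 22450·a = -39.550 → a = ∂z/∂x = -0.001762
Back-substitute: b = ∂z/∂y = -0.01116.
|∇f| = √(-0.001762² + -0.01116²) = 0.0113 m/m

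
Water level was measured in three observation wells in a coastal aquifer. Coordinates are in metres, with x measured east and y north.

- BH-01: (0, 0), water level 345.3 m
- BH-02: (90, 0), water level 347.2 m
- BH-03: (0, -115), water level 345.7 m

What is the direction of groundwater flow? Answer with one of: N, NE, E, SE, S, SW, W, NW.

∂h/∂x = (347.2 − 345.3) / (90 − 0) = +0.02111
∂h/∂y = (345.7 − 345.3) / (-115 − 0) = -0.003478
Flow = −∇h = (-0.02111 east, +0.003478 north), which points west.

W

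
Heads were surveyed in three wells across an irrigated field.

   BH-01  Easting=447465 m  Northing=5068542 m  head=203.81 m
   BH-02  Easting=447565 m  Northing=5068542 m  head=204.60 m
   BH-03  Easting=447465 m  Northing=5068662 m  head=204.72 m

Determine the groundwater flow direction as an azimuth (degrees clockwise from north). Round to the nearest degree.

∂h/∂x = (204.60 − 203.81) / (447565 − 447465) = +0.007900
∂h/∂y = (204.72 − 203.81) / (5068662 − 5068542) = +0.007583
Flow direction (−∇h) has components (-0.007900 E, -0.007583 N).
Azimuth = atan2(E, N) = atan2(-0.007900, -0.007583) = 226.2° ≈ 226°.

226°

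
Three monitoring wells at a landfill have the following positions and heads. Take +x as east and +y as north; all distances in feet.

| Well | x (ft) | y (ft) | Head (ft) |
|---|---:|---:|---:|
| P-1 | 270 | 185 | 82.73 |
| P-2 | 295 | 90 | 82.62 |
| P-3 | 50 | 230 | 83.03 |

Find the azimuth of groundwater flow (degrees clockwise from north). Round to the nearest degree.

125°

With h = a·x + b·y + c and P-1 as origin, the differences give:
  25·a + (-95)·b = -0.11
  (-220)·a + 45·b = +0.30
Eliminate b (×45 and ×(-95), subtract): -19775·a = 23.550 → a = ∂h/∂x = -0.001191
Back-substitute: b = ∂h/∂y = +0.0008445.
Flow direction (−∇h) has components (+0.001191 E, -0.0008445 N).
Azimuth = atan2(E, N) = atan2(+0.001191, -0.0008445) = 125.3° ≈ 125°.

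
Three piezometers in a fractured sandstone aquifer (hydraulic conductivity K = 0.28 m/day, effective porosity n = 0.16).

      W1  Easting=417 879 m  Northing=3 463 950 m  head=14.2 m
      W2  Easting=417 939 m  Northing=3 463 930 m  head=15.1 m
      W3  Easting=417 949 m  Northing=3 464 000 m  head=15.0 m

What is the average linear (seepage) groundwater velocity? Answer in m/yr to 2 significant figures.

9.1 m/yr

Three-point gradient (reference W1): Δ to W2 = (60, -20, +0.9), Δ to W3 = (70, 50, +0.8).
∂h/∂x = +0.01386, ∂h/∂y = -0.003409 (det = 4400).
|∇h| = √(0.01386² + -0.003409²) = 0.01427
Seepage velocity v = K·i/n = 0.28 × 0.01427 / 0.16 = 0.02497 m/day = 9.12 m/yr.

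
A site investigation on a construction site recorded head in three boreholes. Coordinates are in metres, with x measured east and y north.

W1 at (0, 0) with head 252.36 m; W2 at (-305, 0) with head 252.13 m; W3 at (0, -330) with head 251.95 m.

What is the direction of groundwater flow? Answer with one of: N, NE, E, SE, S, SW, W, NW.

SW

∂h/∂x = (252.13 − 252.36) / (-305 − 0) = +0.0007541
∂h/∂y = (251.95 − 252.36) / (-330 − 0) = +0.001242
Flow = −∇h = (-0.0007541 east, -0.001242 north), which points southwest.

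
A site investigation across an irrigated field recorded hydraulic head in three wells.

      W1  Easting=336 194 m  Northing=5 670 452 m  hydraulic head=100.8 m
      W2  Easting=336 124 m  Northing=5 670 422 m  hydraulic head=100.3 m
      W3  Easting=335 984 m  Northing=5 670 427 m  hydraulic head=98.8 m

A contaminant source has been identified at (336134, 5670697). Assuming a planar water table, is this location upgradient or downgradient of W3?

downgradient

Differences from W1: to W2 (Δx, Δy, Δh) = (-70, -30, -0.5); to W3 = (-210, -25, -2.0).
Solve a·Δx + b·Δy = Δh: det = (-70)·(-25) − (-210)·(-30) = -4550.
∂h/∂x = [(-0.5)·(-25) − (-2.0)·(-30)] / -4550 = +0.01044
∂h/∂y = [(-70)·(-2.0) − (-210)·(-0.5)] / -4550 = -0.007692
Head at (336134, 5670697) = 100.8 + (+0.01044)·(-60) + (-0.007692)·(245) = 98.29 m.
That is lower than the 98.8 m at W3, so the point is downgradient.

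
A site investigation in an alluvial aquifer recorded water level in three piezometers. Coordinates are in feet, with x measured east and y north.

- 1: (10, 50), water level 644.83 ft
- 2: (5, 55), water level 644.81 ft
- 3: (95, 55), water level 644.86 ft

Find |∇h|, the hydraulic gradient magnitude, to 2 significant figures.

Taking 1 as reference: 2−1 = (-5, 5, -0.02); 3−1 = (85, 5, +0.03).
Solve a·Δx + b·Δy = Δh: det = (-5)·5 − 85·5 = -450.
∂h/∂x = [(-0.02)·5 − (+0.03)·5] / -450 = +0.0005556
∂h/∂y = [(-5)·(+0.03) − 85·(-0.02)] / -450 = -0.003444
|∇h| = √(0.0005556² + -0.003444²) = 0.003489

0.0035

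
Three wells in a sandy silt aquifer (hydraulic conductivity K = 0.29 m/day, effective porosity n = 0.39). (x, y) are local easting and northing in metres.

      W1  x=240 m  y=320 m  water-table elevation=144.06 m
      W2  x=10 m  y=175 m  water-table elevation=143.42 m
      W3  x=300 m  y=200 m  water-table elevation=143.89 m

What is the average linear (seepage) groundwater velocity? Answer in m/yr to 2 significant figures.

0.70 m/yr

Differences from W1: to W2 (Δx, Δy, Δh) = (-230, -145, -0.64); to W3 = (60, -120, -0.17).
Solve a·Δx + b·Δy = Δh: det = (-230)·(-120) − 60·(-145) = 36300.
∂h/∂x = [(-0.64)·(-120) − (-0.17)·(-145)] / 36300 = +0.001437
∂h/∂y = [(-230)·(-0.17) − 60·(-0.64)] / 36300 = +0.002135
|∇h| = √(0.001437² + 0.002135²) = 0.002574
Seepage velocity v = K·i/n = 0.29 × 0.002574 / 0.39 = 0.001914 m/day = 0.6991 m/yr.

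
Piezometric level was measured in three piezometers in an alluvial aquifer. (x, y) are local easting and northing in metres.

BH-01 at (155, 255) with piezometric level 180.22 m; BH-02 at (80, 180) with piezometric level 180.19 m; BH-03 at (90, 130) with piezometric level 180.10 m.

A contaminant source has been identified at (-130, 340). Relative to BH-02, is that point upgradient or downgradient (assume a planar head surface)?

With h = a·x + b·y + c and BH-01 as origin, the differences give:
  (-75)·a + (-75)·b = -0.03
  (-65)·a + (-125)·b = -0.12
Eliminate b (×(-125) and ×(-75), subtract): 4500·a = -5.250 → a = ∂h/∂x = -0.001167
Back-substitute: b = ∂h/∂y = +0.001567.
Head at (-130, 340) = 180.22 + (-0.001167)·(-285) + (+0.001567)·(85) = 180.69 m.
That is higher than the 180.19 m at BH-02, so the point is upgradient.

upgradient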